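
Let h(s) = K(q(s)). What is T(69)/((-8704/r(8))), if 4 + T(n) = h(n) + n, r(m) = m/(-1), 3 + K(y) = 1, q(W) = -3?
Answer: 63/1088 ≈ 0.057904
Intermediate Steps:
K(y) = -2 (K(y) = -3 + 1 = -2)
r(m) = -m (r(m) = m*(-1) = -m)
h(s) = -2
T(n) = -6 + n (T(n) = -4 + (-2 + n) = -6 + n)
T(69)/((-8704/r(8))) = (-6 + 69)/((-8704/((-1*8)))) = 63/((-8704/(-8))) = 63/((-8704*(-1/8))) = 63/1088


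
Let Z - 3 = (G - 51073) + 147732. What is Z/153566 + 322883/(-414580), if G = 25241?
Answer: 477347481/31832696140 ≈ 0.014996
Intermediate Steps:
Z = 121903 (Z = 3 + ((25241 - 51073) + 147732) = 3 + (-25832 + 147732) = 3 + 121900 = 121903)
Z/153566 + 322883/(-414580) = 121903/153566 + 322883/(-414580) = 121903*(1/153566) + 322883*(-1/414580) = 121903/153566 - 322883/414580 = 477347481/31832696140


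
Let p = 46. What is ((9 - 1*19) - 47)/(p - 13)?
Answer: -19/11 ≈ -1.7273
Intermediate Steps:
((9 - 1*19) - 47)/(p - 13) = ((9 - 1*19) - 47)/(46 - 13) = ((9 - 19) - 47)/33 = (-10 - 47)/33 = (1/33)*(-57) = -19/11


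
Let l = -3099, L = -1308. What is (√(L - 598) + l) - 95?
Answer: -3194 + I*√1906 ≈ -3194.0 + 43.658*I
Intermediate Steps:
(√(L - 598) + l) - 95 = (√(-1308 - 598) - 3099) - 95 = (√(-1906) - 3099) - 95 = (I*√1906 - 3099) - 95 = (-3099 + I*√1906) - 95 = -3194 + I*√1906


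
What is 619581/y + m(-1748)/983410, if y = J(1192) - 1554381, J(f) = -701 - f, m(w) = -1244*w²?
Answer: -986013313946439/255075902390 ≈ -3865.6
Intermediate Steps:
y = -1556274 (y = (-701 - 1*1192) - 1554381 = (-701 - 1192) - 1554381 = -1893 - 1554381 = -1556274)
619581/y + m(-1748)/983410 = 619581/(-1556274) - 1244*(-1748)²/983410 = 619581*(-1/1556274) - 1244*3055504*(1/983410) = -206527/518758 - 3801046976*1/983410 = -206527/518758 - 1900523488/491705 = -986013313946439/255075902390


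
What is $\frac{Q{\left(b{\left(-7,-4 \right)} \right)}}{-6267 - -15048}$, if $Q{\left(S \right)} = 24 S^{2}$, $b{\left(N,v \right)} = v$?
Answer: $\frac{128}{2927} \approx 0.043731$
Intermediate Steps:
$\frac{Q{\left(b{\left(-7,-4 \right)} \right)}}{-6267 - -15048} = \frac{24 \left(-4\right)^{2}}{-6267 - -15048} = \frac{24 \cdot 16}{-6267 + 15048} = \frac{384}{8781} = 384 \cdot \frac{1}{8781} = \frac{128}{2927}$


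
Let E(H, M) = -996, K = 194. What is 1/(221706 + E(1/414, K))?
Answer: 1/220710 ≈ 4.5308e-6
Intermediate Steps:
1/(221706 + E(1/414, K)) = 1/(221706 - 996) = 1/220710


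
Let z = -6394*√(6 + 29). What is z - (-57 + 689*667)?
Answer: -459506 - 6394*√35 ≈ -4.9733e+5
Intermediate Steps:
z = -6394*√35 ≈ -37827.
z - (-57 + 689*667) = -6394*√35 - (-57 + 689*667) = -6394*√35 - (-57 + 459563) = -6394*√35 - 1*459506 = -6394*√35 - 459506 = -459506 - 6394*√35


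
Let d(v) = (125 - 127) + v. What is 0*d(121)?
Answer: 0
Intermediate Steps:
d(v) = -2 + v
0*d(121) = 0*(-2 + 121) = 0*119 = 0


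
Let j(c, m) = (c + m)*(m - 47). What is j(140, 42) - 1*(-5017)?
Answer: 4107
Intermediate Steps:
j(c, m) = (-47 + m)*(c + m) (j(c, m) = (c + m)*(-47 + m) = (-47 + m)*(c + m))
j(140, 42) - 1*(-5017) = (42² - 47*140 - 47*42 + 140*42) - 1*(-5017) = (1764 - 6580 - 1974 + 5880) + 5017 = -910 + 5017 = 4107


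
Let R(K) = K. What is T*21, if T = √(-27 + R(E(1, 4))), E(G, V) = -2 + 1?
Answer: 42*I*√7 ≈ 111.12*I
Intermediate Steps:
E(G, V) = -1
T = 2*I*√7 (T = √(-27 - 1) = √(-28) = 2*I*√7 ≈ 5.2915*I)
T*21 = (2*I*√7)*21 = 42*I*√7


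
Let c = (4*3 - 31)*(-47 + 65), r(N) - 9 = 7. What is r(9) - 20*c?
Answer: 6856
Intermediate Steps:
r(N) = 16 (r(N) = 9 + 7 = 16)
c = -342 (c = (12 - 31)*18 = -19*18 = -342)
r(9) - 20*c = 16 - 20*(-342) = 16 + 6840 = 6856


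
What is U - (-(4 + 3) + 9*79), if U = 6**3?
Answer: -488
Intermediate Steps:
U = 216
U - (-(4 + 3) + 9*79) = 216 - (-(4 + 3) + 9*79) = 216 - (-1*7 + 711) = 216 - (-7 + 711) = 216 - 1*704 = 216 - 704 = -488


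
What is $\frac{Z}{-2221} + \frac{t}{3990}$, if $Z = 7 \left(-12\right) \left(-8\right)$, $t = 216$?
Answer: $- \frac{366924}{1476965} \approx -0.24843$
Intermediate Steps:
$Z = 672$ ($Z = \left(-84\right) \left(-8\right) = 672$)
$\frac{Z}{-2221} + \frac{t}{3990} = \frac{672}{-2221} + \frac{216}{3990} = 672 \left(- \frac{1}{2221}\right) + 216 \cdot \frac{1}{3990} = - \frac{672}{2221} + \frac{36}{665} = - \frac{366924}{1476965}$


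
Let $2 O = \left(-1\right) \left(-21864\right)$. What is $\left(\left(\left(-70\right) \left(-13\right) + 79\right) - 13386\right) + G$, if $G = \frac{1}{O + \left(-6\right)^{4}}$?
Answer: $- \frac{151590515}{12228} \approx -12397.0$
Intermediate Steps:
$O = 10932$ ($O = \frac{\left(-1\right) \left(-21864\right)}{2} = \frac{1}{2} \cdot 21864 = 10932$)
$G = \frac{1}{12228}$ ($G = \frac{1}{10932 + \left(-6\right)^{4}} = \frac{1}{10932 + 1296} = \frac{1}{12228} \approx 8.178 \cdot 10^{-5}$)
$\left(\left(\left(-70\right) \left(-13\right) + 79\right) - 13386\right) + G = \left(\left(\left(-70\right) \left(-13\right) + 79\right) - 13386\right) + \frac{1}{12228} = \left(\left(910 + 79\right) - 13386\right) + \frac{1}{12228} = \left(989 - 13386\right) + \frac{1}{12228} = -12397 + \frac{1}{12228} = - \frac{151590515}{12228}$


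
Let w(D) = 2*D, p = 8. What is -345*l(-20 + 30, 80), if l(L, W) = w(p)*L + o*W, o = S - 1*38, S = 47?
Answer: -303600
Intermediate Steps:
o = 9 (o = 47 - 1*38 = 47 - 38 = 9)
l(L, W) = 9*W + 16*L (l(L, W) = (2*8)*L + 9*W = 16*L + 9*W = 9*W + 16*L)
-345*l(-20 + 30, 80) = -345*(9*80 + 16*(-20 + 30)) = -345*(720 + 16*10) = -345*(720 + 160) = -345*880 = -303600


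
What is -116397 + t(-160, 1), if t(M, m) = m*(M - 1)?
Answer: -116558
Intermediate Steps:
t(M, m) = m*(-1 + M)
-116397 + t(-160, 1) = -116397 + 1*(-1 - 160) = -116397 + 1*(-161) = -116397 - 161 = -116558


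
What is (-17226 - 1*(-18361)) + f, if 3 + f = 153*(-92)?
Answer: -12944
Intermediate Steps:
f = -14079 (f = -3 + 153*(-92) = -3 - 14076 = -14079)
(-17226 - 1*(-18361)) + f = (-17226 - 1*(-18361)) - 14079 = (-17226 + 18361) - 14079 = 1135 - 14079 = -12944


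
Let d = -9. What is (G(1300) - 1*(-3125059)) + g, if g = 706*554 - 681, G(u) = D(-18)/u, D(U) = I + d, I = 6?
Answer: 4570152597/1300 ≈ 3.5155e+6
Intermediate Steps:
D(U) = -3 (D(U) = 6 - 9 = -3)
G(u) = -3/u
g = 390443 (g = 391124 - 681 = 390443)
(G(1300) - 1*(-3125059)) + g = (-3/1300 - 1*(-3125059)) + 390443 = (-3*1/1300 + 3125059) + 390443 = (-3/1300 + 3125059) + 390443 = 4062576697/1300 + 390443 = 4570152597/1300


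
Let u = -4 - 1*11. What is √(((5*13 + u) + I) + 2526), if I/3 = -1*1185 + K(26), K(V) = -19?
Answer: 2*I*√259 ≈ 32.187*I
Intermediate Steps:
u = -15 (u = -4 - 11 = -15)
I = -3612 (I = 3*(-1*1185 - 19) = 3*(-1185 - 19) = 3*(-1204) = -3612)
√(((5*13 + u) + I) + 2526) = √(((5*13 - 15) - 3612) + 2526) = √(((65 - 15) - 3612) + 2526) = √((50 - 3612) + 2526) = √(-3562 + 2526) = √(-1036) = 2*I*√259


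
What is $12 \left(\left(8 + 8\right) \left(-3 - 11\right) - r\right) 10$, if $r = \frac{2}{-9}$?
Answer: $- \frac{80560}{3} \approx -26853.0$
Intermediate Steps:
$r = - \frac{2}{9}$ ($r = 2 \left(- \frac{1}{9}\right) = - \frac{2}{9} \approx -0.22222$)
$12 \left(\left(8 + 8\right) \left(-3 - 11\right) - r\right) 10 = 12 \left(\left(8 + 8\right) \left(-3 - 11\right) - - \frac{2}{9}\right) 10 = 12 \left(16 \left(-14\right) + \frac{2}{9}\right) 10 = 12 \left(-224 + \frac{2}{9}\right) 10 = 12 \left(- \frac{2014}{9}\right) 10 = \left(- \frac{8056}{3}\right) 10 = - \frac{80560}{3}$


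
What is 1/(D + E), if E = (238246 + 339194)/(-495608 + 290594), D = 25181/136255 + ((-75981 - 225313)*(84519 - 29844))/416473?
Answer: -1938972136245935/76699562558126495753 ≈ -2.5280e-5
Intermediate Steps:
D = -2244552116603137/56746528615 (D = 25181*(1/136255) - 301294*54675*(1/416473) = 25181/136255 - 16473249450*1/416473 = 25181/136255 - 16473249450/416473 = -2244552116603137/56746528615 ≈ -39554.)
E = -96240/34169 (E = 577440/(-205014) = 577440*(-1/205014) = -96240/34169 ≈ -2.8166)
1/(D + E) = 1/(-2244552116603137/56746528615 - 96240/34169) = 1/(-76699562558126495753/1938972136245935) = -1938972136245935/76699562558126495753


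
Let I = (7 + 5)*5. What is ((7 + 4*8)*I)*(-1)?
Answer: -2340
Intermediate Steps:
I = 60 (I = 12*5 = 60)
((7 + 4*8)*I)*(-1) = ((7 + 4*8)*60)*(-1) = ((7 + 32)*60)*(-1) = (39*60)*(-1) = 2340*(-1) = -2340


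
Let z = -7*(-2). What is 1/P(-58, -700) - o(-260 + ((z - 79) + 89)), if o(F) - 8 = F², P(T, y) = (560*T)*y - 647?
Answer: -1266450103511/22735353 ≈ -55704.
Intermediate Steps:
P(T, y) = -647 + 560*T*y (P(T, y) = 560*T*y - 647 = -647 + 560*T*y)
z = 14
o(F) = 8 + F²
1/P(-58, -700) - o(-260 + ((z - 79) + 89)) = 1/(-647 + 560*(-58)*(-700)) - (8 + (-260 + ((14 - 79) + 89))²) = 1/(-647 + 22736000) - (8 + (-260 + (-65 + 89))²) = 1/22735353 - (8 + (-260 + 24)²) = 1/22735353 - (8 + (-236)²) = 1/22735353 - (8 + 55696) = 1/22735353 - 1*55704 = 1/22735353 - 55704 = -1266450103511/22735353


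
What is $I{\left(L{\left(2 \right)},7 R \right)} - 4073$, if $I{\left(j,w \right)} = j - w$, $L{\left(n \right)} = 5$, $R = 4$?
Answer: $-4096$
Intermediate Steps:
$I{\left(L{\left(2 \right)},7 R \right)} - 4073 = \left(5 - 7 \cdot 4\right) - 4073 = \left(5 - 28\right) - 4073 = -23 - 4073 = -4096$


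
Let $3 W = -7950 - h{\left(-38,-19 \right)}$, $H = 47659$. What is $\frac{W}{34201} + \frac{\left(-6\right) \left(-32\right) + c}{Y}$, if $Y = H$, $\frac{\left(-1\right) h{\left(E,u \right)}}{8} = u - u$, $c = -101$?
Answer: $- \frac{123184059}{1629985459} \approx -0.075574$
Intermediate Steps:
$h{\left(E,u \right)} = 0$ ($h{\left(E,u \right)} = - 8 \left(u - u\right) = \left(-8\right) 0 = 0$)
$Y = 47659$
$W = -2650$ ($W = \frac{-7950 - 0}{3} = \frac{-7950 + 0}{3} = \frac{1}{3} \left(-7950\right) = -2650$)
$\frac{W}{34201} + \frac{\left(-6\right) \left(-32\right) + c}{Y} = - \frac{2650}{34201} + \frac{\left(-6\right) \left(-32\right) - 101}{47659} = \left(-2650\right) \frac{1}{34201} + \left(192 - 101\right) \frac{1}{47659} = - \frac{2650}{34201} + 91 \cdot \frac{1}{47659} = - \frac{2650}{34201} + \frac{91}{47659} = - \frac{123184059}{1629985459}$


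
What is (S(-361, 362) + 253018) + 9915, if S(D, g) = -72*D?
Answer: 288925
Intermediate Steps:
(S(-361, 362) + 253018) + 9915 = (-72*(-361) + 253018) + 9915 = (25992 + 253018) + 9915 = 279010 + 9915 = 288925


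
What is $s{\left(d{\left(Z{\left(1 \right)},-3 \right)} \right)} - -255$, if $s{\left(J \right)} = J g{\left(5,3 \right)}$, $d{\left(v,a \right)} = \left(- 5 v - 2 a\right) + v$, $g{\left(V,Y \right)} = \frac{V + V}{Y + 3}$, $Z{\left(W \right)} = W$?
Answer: $\frac{775}{3} \approx 258.33$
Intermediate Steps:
$g{\left(V,Y \right)} = \frac{2 V}{3 + Y}$
$d{\left(v,a \right)} = - 4 v - 2 a$
$s{\left(J \right)} = \frac{5 J}{3}$ ($s{\left(J \right)} = J 2 \cdot 5 \frac{1}{3 + 3} = J 2 \cdot 5 \cdot \frac{1}{6} = J \frac{5}{3} = \frac{5 J}{3}$)
$s{\left(d{\left(Z{\left(1 \right)},-3 \right)} \right)} - -255 = \frac{5 \left(\left(-4\right) 1 - -6\right)}{3} - -255 = \frac{5 \left(-4 + 6\right)}{3} + 255 = \frac{5}{3} \cdot 2 + 255 = \frac{10}{3} + 255 = \frac{775}{3}$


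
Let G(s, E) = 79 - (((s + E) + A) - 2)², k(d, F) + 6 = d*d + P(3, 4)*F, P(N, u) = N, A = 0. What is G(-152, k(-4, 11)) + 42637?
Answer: 30395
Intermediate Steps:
k(d, F) = -6 + d² + 3*F (k(d, F) = -6 + (d*d + 3*F) = -6 + (d² + 3*F) = -6 + d² + 3*F)
G(s, E) = 79 - (-2 + E + s)² (G(s, E) = 79 - (((s + E) + 0) - 2)² = 79 - (((E + s) + 0) - 2)² = 79 - ((E + s) - 2)² = 79 - (-2 + E + s)²)
G(-152, k(-4, 11)) + 42637 = (79 - (-2 + (-6 + (-4)² + 3*11) - 152)²) + 42637 = (79 - (-2 + (-6 + 16 + 33) - 152)²) + 42637 = (79 - (-2 + 43 - 152)²) + 42637 = (79 - 1*(-111)²) + 42637 = (79 - 1*12321) + 42637 = (79 - 12321) + 42637 = -12242 + 42637 = 30395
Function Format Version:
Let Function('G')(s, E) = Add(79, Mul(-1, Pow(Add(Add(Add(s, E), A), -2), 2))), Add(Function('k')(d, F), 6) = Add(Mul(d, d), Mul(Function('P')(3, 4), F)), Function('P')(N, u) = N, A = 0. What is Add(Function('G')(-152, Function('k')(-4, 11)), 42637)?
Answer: 30395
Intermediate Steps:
Function('k')(d, F) = Add(-6, Pow(d, 2), Mul(3, F)) (Function('k')(d, F) = Add(-6, Add(Mul(d, d), Mul(3, F))) = Add(-6, Add(Pow(d, 2), Mul(3, F))) = Add(-6, Pow(d, 2), Mul(3, F)))
Function('G')(s, E) = Add(79, Mul(-1, Pow(Add(-2, E, s), 2))) (Function('G')(s, E) = Add(79, Mul(-1, Pow(Add(Add(Add(s, E), 0), -2), 2))) = Add(79, Mul(-1, Pow(Add(Add(Add(E, s), 0), -2), 2))) = Add(79, Mul(-1, Pow(Add(Add(E, s), -2), 2))) = Add(79, Mul(-1, Pow(Add(-2, E, s), 2))))
Add(Function('G')(-152, Function('k')(-4, 11)), 42637) = Add(Add(79, Mul(-1, Pow(Add(-2, Add(-6, Pow(-4, 2), Mul(3, 11)), -152), 2))), 42637) = Add(Add(79, Mul(-1, Pow(Add(-2, Add(-6, 16, 33), -152), 2))), 42637) = Add(Add(79, Mul(-1, Pow(Add(-2, 43, -152), 2))), 42637) = Add(Add(79, Mul(-1, Pow(-111, 2))), 42637) = Add(Add(79, Mul(-1, 12321)), 42637) = Add(Add(79, -12321), 42637) = Add(-12242, 42637) = 30395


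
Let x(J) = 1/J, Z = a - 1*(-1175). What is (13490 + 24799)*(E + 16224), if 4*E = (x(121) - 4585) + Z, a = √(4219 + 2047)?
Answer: 284862770223/484 + 38289*√6266/4 ≈ 5.8932e+8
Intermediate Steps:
a = √6266 ≈ 79.158
Z = 1175 + √6266 (Z = √6266 - 1*(-1175) = √6266 + 1175 = 1175 + √6266 ≈ 1254.2)
E = -412609/484 + √6266/4 (E = ((1/121 - 4585) + (1175 + √6266))/4 = (-554784/121 + (1175 + √6266))/4 = (-412609/121 + √6266)/4 = -412609/484 + √6266/4 ≈ -832.71)
(13490 + 24799)*(E + 16224) = (13490 + 24799)*((-412609/484 + √6266/4) + 16224) = 38289*(7439807/484 + √6266/4) = 284862770223/484 + 38289*√6266/4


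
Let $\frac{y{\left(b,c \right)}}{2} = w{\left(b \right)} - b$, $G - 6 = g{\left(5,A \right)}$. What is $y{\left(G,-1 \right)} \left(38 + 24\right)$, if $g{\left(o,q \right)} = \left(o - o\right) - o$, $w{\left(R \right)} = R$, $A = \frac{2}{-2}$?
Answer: $0$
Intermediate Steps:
$A = -1$ ($A = 2 \left(- \frac{1}{2}\right) = -1$)
$g{\left(o,q \right)} = - o$ ($g{\left(o,q \right)} = 0 - o = - o$)
$G = 1$ ($G = 6 - 5 = 1$)
$y{\left(b,c \right)} = 0$ ($y{\left(b,c \right)} = 2 \left(b - b\right) = 2 \cdot 0 = 0$)
$y{\left(G,-1 \right)} \left(38 + 24\right) = 0 \left(38 + 24\right) = 0 \cdot 62 = 0$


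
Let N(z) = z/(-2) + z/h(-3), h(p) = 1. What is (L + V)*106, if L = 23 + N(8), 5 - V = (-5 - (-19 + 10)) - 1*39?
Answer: 7102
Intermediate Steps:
N(z) = z/2 (N(z) = z/(-2) + z/1 = z*(-1/2) + z*1 = -z/2 + z = z/2)
V = 40 (V = 5 - ((-5 - (-19 + 10)) - 1*39) = 5 - ((-5 - 1*(-9)) - 39) = 5 - ((-5 + 9) - 39) = 5 - (4 - 39) = 5 - 1*(-35) = 5 + 35 = 40)
L = 27 (L = 23 + (1/2)*8 = 23 + 4 = 27)
(L + V)*106 = (27 + 40)*106 = 67*106 = 7102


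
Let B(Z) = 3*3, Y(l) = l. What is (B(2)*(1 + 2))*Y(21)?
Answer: 567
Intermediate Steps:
B(Z) = 9
(B(2)*(1 + 2))*Y(21) = (9*(1 + 2))*21 = (9*3)*21 = 27*21 = 567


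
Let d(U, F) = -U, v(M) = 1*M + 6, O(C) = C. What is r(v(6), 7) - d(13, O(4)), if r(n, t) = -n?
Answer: 1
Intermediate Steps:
v(M) = 6 + M (v(M) = M + 6 = 6 + M)
r(v(6), 7) - d(13, O(4)) = -(6 + 6) - (-1)*13 = -1*12 - 1*(-13) = -12 + 13 = 1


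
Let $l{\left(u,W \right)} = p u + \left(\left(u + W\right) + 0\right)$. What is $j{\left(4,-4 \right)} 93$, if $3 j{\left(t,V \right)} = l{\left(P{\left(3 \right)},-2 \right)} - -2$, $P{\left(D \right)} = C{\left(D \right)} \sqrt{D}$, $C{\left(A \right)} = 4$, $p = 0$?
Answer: $124 \sqrt{3} \approx 214.77$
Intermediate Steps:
$P{\left(D \right)} = 4 \sqrt{D}$
$l{\left(u,W \right)} = W + u$ ($l{\left(u,W \right)} = 0 u + \left(\left(u + W\right) + 0\right) = 0 + \left(\left(W + u\right) + 0\right) = 0 + \left(W + u\right) = W + u$)
$j{\left(t,V \right)} = \frac{4 \sqrt{3}}{3}$ ($j{\left(t,V \right)} = \frac{\left(-2 + 4 \sqrt{3}\right) - -2}{3} = \frac{\left(-2 + 4 \sqrt{3}\right) + 2}{3} = \frac{4 \sqrt{3}}{3}$)
$j{\left(4,-4 \right)} 93 = \frac{4 \sqrt{3}}{3} \cdot 93 = 124 \sqrt{3}$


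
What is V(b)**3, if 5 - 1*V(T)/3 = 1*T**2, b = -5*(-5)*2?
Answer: -419348809125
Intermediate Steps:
b = 50 (b = 25*2 = 50)
V(T) = 15 - 3*T**2
V(b)**3 = (15 - 3*50**2)**3 = (15 - 3*2500)**3 = (15 - 7500)**3 = (-7485)**3 = -419348809125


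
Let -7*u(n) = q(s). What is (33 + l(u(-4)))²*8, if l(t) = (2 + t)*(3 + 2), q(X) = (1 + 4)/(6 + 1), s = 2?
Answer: 34677792/2401 ≈ 14443.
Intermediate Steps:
q(X) = 5/7
u(n) = -5/49 (u(n) = -⅐*5/7 = -5/49)
l(t) = 10 + 5*t (l(t) = (2 + t)*5 = 10 + 5*t)
(33 + l(u(-4)))²*8 = (33 + (10 + 5*(-5/49)))²*8 = (33 + (10 - 25/49))²*8 = (33 + 465/49)²*8 = (2082/49)²*8 = (4334724/2401)*8 = 34677792/2401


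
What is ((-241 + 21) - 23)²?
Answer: 59049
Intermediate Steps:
((-241 + 21) - 23)² = (-220 - 23)² = (-243)² = 59049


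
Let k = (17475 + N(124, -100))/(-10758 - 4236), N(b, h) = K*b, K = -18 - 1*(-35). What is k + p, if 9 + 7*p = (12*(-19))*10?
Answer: -4922621/14994 ≈ -328.31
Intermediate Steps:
K = 17 (K = -18 + 35 = 17)
N(b, h) = 17*b
p = -327 (p = -9/7 + ((12*(-19))*10)/7 = -9/7 + (-228*10)/7 = -9/7 + (⅐)*(-2280) = -9/7 - 2280/7 = -327)
k = -19583/14994 (k = (17475 + 17*124)/(-10758 - 4236) = (17475 + 2108)/(-14994) = 19583*(-1/14994) = -19583/14994 ≈ -1.3061)
k + p = -19583/14994 - 327 = -4922621/14994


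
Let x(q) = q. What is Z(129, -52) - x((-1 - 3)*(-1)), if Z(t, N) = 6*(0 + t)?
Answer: 770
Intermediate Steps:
Z(t, N) = 6*t
Z(129, -52) - x((-1 - 3)*(-1)) = 6*129 - (-1 - 3)*(-1) = 774 - (-4)*(-1) = 774 - 1*4 = 774 - 4 = 770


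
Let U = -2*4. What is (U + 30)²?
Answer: 484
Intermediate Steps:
U = -8
(U + 30)² = (-8 + 30)² = 22² = 484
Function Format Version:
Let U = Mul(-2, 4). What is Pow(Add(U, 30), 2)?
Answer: 484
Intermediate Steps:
U = -8
Pow(Add(U, 30), 2) = Pow(Add(-8, 30), 2) = Pow(22, 2) = 484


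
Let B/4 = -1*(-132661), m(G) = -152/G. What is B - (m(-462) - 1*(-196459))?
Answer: 77196659/231 ≈ 3.3418e+5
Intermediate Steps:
B = 530644 (B = 4*(-1*(-132661)) = 4*132661 = 530644)
B - (m(-462) - 1*(-196459)) = 530644 - (-152/(-462) - 1*(-196459)) = 530644 - (-152*(-1/462) + 196459) = 530644 - (76/231 + 196459) = 530644 - 1*45382105/231 = 530644 - 45382105/231 = 77196659/231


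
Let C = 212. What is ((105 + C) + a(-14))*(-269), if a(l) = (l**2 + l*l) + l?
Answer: -186955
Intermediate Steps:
a(l) = l + 2*l**2 (a(l) = (l**2 + l**2) + l = 2*l**2 + l = l + 2*l**2)
((105 + C) + a(-14))*(-269) = ((105 + 212) - 14*(1 + 2*(-14)))*(-269) = (317 - 14*(1 - 28))*(-269) = (317 - 14*(-27))*(-269) = (317 + 378)*(-269) = 695*(-269) = -186955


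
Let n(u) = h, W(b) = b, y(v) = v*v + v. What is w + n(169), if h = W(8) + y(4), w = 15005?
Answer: 15033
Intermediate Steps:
y(v) = v + v² (y(v) = v² + v = v + v²)
h = 28 (h = 8 + 4*(1 + 4) = 8 + 4*5 = 8 + 20 = 28)
n(u) = 28
w + n(169) = 15005 + 28 = 15033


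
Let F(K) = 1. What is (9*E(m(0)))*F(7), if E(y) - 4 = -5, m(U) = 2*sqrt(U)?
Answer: -9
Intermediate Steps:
E(y) = -1 (E(y) = 4 - 5 = -1)
(9*E(m(0)))*F(7) = (9*(-1))*1 = -9*1 = -9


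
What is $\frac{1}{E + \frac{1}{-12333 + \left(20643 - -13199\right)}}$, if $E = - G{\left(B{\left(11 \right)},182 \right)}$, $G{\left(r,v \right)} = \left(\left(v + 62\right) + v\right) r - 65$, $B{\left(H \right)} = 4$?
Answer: $- \frac{21509}{35253250} \approx -0.00061013$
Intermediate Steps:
$G{\left(r,v \right)} = -65 + r \left(62 + 2 v\right)$ ($G{\left(r,v \right)} = \left(\left(62 + v\right) + v\right) r - 65 = \left(62 + 2 v\right) r - 65 = r \left(62 + 2 v\right) - 65 = -65 + r \left(62 + 2 v\right)$)
$E = -1639$ ($E = - (-65 + 62 \cdot 4 + 2 \cdot 4 \cdot 182) = - (-65 + 248 + 1456) = \left(-1\right) 1639 = -1639$)
$\frac{1}{E + \frac{1}{-12333 + \left(20643 - -13199\right)}} = \frac{1}{-1639 + \frac{1}{-12333 + \left(20643 - -13199\right)}} = \frac{1}{-1639 + \frac{1}{-12333 + \left(20643 + 13199\right)}} = \frac{1}{-1639 + \frac{1}{-12333 + 33842}} = \frac{1}{-1639 + \frac{1}{21509}} = \frac{1}{- \frac{35253250}{21509}} = - \frac{21509}{35253250}$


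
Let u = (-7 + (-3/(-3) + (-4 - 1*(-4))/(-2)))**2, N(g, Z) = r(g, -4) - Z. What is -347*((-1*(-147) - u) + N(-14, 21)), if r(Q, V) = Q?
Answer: -26372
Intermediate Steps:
N(g, Z) = g - Z
u = 36 (u = (-7 + (-3*(-1/3) + (-4 + 4)*(-1/2)))**2 = (-7 + (1 + 0*(-1/2)))**2 = (-7 + (1 + 0))**2 = (-7 + 1)**2 = (-6)**2 = 36)
-347*((-1*(-147) - u) + N(-14, 21)) = -347*((-1*(-147) - 1*36) + (-14 - 1*21)) = -347*((147 - 36) + (-14 - 21)) = -347*(111 - 35) = -347*76 = -26372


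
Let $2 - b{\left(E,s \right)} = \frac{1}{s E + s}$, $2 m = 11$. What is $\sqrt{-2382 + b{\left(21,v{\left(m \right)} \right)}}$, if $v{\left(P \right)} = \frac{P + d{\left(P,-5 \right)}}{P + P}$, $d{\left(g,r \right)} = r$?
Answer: $i \sqrt{2381} \approx 48.795 i$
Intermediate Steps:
$m = \frac{11}{2}$ ($m = \frac{1}{2} \cdot 11 = \frac{11}{2} \approx 5.5$)
$v{\left(P \right)} = \frac{-5 + P}{2 P}$ ($v{\left(P \right)} = \frac{P - 5}{P + P} = \frac{-5 + P}{2 P}$)
$b{\left(E,s \right)} = 2 - \frac{1}{s + E s}$ ($b{\left(E,s \right)} = 2 - \frac{1}{s E + s} = 2 - \frac{1}{E s + s} = 2 - \frac{1}{s + E s}$)
$\sqrt{-2382 + b{\left(21,v{\left(m \right)} \right)}} = \sqrt{-2382 + \frac{-1 + 2 \frac{-5 + \frac{11}{2}}{2 \cdot \frac{11}{2}} + 2 \cdot 21 \frac{-5 + \frac{11}{2}}{2 \cdot \frac{11}{2}}}{\frac{-5 + \frac{11}{2}}{2 \cdot \frac{11}{2}} \left(1 + 21\right)}} = \sqrt{-2382 + \frac{-1 + 2 \cdot \frac{1}{2} \cdot \frac{2}{11} \cdot \frac{1}{2} + 2 \cdot 21 \cdot \frac{1}{2} \cdot \frac{2}{11} \cdot \frac{1}{2}}{\frac{1}{2} \cdot \frac{2}{11} \cdot \frac{1}{2} \cdot 22}} = \sqrt{-2382 + \frac{1}{\frac{1}{22}} \cdot \frac{1}{22} \left(-1 + 2 \cdot \frac{1}{22} + 2 \cdot 21 \cdot \frac{1}{22}\right)} = \sqrt{-2382 + 22 \cdot \frac{1}{22} \left(-1 + \frac{1}{11} + \frac{21}{11}\right)} = \sqrt{-2382 + 22 \cdot \frac{1}{22} \cdot 1} = \sqrt{-2382 + 1} = \sqrt{-2381} = i \sqrt{2381}$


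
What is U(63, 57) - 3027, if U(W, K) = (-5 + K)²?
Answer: -323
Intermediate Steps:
U(63, 57) - 3027 = (-5 + 57)² - 3027 = 52² - 3027 = 2704 - 3027 = -323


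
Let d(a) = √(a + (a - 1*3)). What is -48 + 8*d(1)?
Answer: -48 + 8*I ≈ -48.0 + 8.0*I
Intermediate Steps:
d(a) = √(-3 + 2*a) (d(a) = √(a + (a - 3)) = √(a + (-3 + a)) = √(-3 + 2*a))
-48 + 8*d(1) = -48 + 8*√(-3 + 2*1) = -48 + 8*√(-3 + 2) = -48 + 8*√(-1) = -48 + 8*I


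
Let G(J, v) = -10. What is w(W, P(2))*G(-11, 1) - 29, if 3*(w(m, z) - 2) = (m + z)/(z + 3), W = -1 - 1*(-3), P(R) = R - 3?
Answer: -152/3 ≈ -50.667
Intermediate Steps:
P(R) = -3 + R
W = 2 (W = -1 + 3 = 2)
w(m, z) = 2 + (m + z)/(3*(3 + z)) (w(m, z) = 2 + ((m + z)/(z + 3))/3 = 2 + ((m + z)/(3 + z))/3 = 2 + (m + z)/(3*(3 + z)))
w(W, P(2))*G(-11, 1) - 29 = ((18 + 2 + 7*(-3 + 2))/(3*(3 + (-3 + 2))))*(-10) - 29 = ((18 + 2 + 7*(-1))/(3*(3 - 1)))*(-10) - 29 = ((1/3)*(18 + 2 - 7)/2)*(-10) - 29 = ((1/3)*(1/2)*13)*(-10) - 29 = (13/6)*(-10) - 29 = -65/3 - 29 = -152/3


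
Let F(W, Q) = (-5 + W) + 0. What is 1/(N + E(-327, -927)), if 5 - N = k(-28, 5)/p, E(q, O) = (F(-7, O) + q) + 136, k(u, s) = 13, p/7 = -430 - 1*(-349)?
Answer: -567/112253 ≈ -0.0050511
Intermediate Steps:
p = -567 (p = 7*(-430 - 1*(-349)) = 7*(-430 + 349) = 7*(-81) = -567)
F(W, Q) = -5 + W
E(q, O) = 124 + q (E(q, O) = ((-5 - 7) + q) + 136 = (-12 + q) + 136 = 124 + q)
N = 2848/567 (N = 5 - 13/(-567) = 5 - 13*(-1)/567 = 5 - 1*(-13/567) = 5 + 13/567 = 2848/567 ≈ 5.0229)
1/(N + E(-327, -927)) = 1/(2848/567 + (124 - 327)) = 1/(2848/567 - 203) = 1/(-112253/567) = -567/112253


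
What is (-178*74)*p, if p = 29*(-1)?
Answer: 381988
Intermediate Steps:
p = -29
(-178*74)*p = -178*74*(-29) = -13172*(-29) = 381988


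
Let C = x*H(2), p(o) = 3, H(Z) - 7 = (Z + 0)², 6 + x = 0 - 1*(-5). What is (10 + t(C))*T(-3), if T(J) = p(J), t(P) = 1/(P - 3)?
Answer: 417/14 ≈ 29.786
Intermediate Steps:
x = -1 (x = -6 + (0 - 1*(-5)) = -6 + (0 + 5) = -6 + 5 = -1)
H(Z) = 7 + Z² (H(Z) = 7 + (Z + 0)² = 7 + Z²)
C = -11 (C = -(7 + 2²) = -(7 + 4) = -1*11 = -11)
t(P) = 1/(-3 + P)
T(J) = 3
(10 + t(C))*T(-3) = (10 + 1/(-3 - 11))*3 = (10 + 1/(-14))*3 = (10 - 1/14)*3 = (139/14)*3 = 417/14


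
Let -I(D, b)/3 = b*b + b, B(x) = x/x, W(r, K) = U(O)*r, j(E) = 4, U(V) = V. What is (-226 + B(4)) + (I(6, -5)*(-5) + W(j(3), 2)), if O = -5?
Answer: 55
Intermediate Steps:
W(r, K) = -5*r
B(x) = 1
I(D, b) = -3*b - 3*b**2 (I(D, b) = -3*(b*b + b) = -3*(b**2 + b) = -3*(b + b**2) = -3*b - 3*b**2)
(-226 + B(4)) + (I(6, -5)*(-5) + W(j(3), 2)) = (-226 + 1) + (-3*(-5)*(1 - 5)*(-5) - 5*4) = -225 + (-3*(-5)*(-4)*(-5) - 20) = -225 + (-60*(-5) - 20) = -225 + (300 - 20) = -225 + 280 = 55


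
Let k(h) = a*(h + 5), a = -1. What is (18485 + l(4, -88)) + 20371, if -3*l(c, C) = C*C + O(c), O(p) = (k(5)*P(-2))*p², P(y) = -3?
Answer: 108344/3 ≈ 36115.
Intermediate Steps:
k(h) = -5 - h (k(h) = -(h + 5) = -(5 + h) = -5 - h)
O(p) = 30*p² (O(p) = ((-5 - 1*5)*(-3))*p² = ((-5 - 5)*(-3))*p² = (-10*(-3))*p² = 30*p²)
l(c, C) = -10*c² - C²/3 (l(c, C) = -(C*C + 30*c²)/3 = -(C² + 30*c²)/3 = -10*c² - C²/3)
(18485 + l(4, -88)) + 20371 = (18485 + (-10*4² - ⅓*(-88)²)) + 20371 = (18485 + (-10*16 - ⅓*7744)) + 20371 = (18485 + (-160 - 7744/3)) + 20371 = (18485 - 8224/3) + 20371 = 47231/3 + 20371 = 108344/3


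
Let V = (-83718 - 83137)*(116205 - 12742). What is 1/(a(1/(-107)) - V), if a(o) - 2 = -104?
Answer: 1/17263318763 ≈ 5.7926e-11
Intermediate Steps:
a(o) = -102 (a(o) = 2 - 104 = -102)
V = -17263318865 (V = -166855*103463 = -17263318865)
1/(a(1/(-107)) - V) = 1/(-102 - 1*(-17263318865)) = 1/(-102 + 17263318865) = 1/17263318763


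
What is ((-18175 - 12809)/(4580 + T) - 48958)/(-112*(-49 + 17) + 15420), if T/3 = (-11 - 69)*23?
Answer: -2874346/1116485 ≈ -2.5745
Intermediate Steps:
T = -5520 (T = 3*((-11 - 69)*23) = 3*(-80*23) = 3*(-1840) = -5520)
((-18175 - 12809)/(4580 + T) - 48958)/(-112*(-49 + 17) + 15420) = ((-18175 - 12809)/(4580 - 5520) - 48958)/(-112*(-49 + 17) + 15420) = (-30984/(-940) - 48958)/(-112*(-32) + 15420) = (-30984*(-1/940) - 48958)/(3584 + 15420) = (7746/235 - 48958)/19004 = -11497384/235*1/19004 = -2874346/1116485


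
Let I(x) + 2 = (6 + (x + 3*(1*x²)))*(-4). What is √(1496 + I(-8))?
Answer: √734 ≈ 27.092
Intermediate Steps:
I(x) = -26 - 12*x² - 4*x (I(x) = -2 + (6 + (x + 3*(1*x²)))*(-4) = -2 + (6 + (x + 3*x²))*(-4) = -2 + (6 + x + 3*x²)*(-4) = -2 + (-24 - 12*x² - 4*x) = -26 - 12*x² - 4*x)
√(1496 + I(-8)) = √(1496 + (-26 - 12*(-8)² - 4*(-8))) = √(1496 + (-26 - 12*64 + 32)) = √(1496 + (-26 - 768 + 32)) = √(1496 - 762) = √734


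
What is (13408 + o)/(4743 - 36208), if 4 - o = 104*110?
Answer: -68/1085 ≈ -0.062673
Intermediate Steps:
o = -11436 (o = 4 - 104*110 = 4 - 1*11440 = 4 - 11440 = -11436)
(13408 + o)/(4743 - 36208) = (13408 - 11436)/(4743 - 36208) = 1972/(-31465) = 1972*(-1/31465) = -68/1085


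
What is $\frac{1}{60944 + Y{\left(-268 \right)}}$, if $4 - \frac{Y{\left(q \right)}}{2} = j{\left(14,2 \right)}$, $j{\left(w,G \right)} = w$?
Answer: $\frac{1}{60924} \approx 1.6414 \cdot 10^{-5}$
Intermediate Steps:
$Y{\left(q \right)} = -20$ ($Y{\left(q \right)} = 8 - 28 = -20$)
$\frac{1}{60944 + Y{\left(-268 \right)}} = \frac{1}{60944 - 20} = \frac{1}{60924}$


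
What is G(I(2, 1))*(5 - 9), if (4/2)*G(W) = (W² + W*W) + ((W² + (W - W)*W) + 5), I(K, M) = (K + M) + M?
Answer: -106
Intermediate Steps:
I(K, M) = K + 2*M
G(W) = 5/2 + 3*W²/2 (G(W) = ((W² + W*W) + ((W² + (W - W)*W) + 5))/2 = ((W² + W²) + ((W² + 0*W) + 5))/2 = (2*W² + ((W² + 0) + 5))/2 = (2*W² + (W² + 5))/2 = (2*W² + (5 + W²))/2 = (5 + 3*W²)/2 = 5/2 + 3*W²/2)
G(I(2, 1))*(5 - 9) = (5/2 + 3*(2 + 2*1)²/2)*(5 - 9) = (5/2 + 3*(2 + 2)²/2)*(-4) = (5/2 + (3/2)*4²)*(-4) = (5/2 + (3/2)*16)*(-4) = (5/2 + 24)*(-4) = (53/2)*(-4) = -106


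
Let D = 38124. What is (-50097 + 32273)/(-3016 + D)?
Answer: -4456/8777 ≈ -0.50769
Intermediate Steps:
(-50097 + 32273)/(-3016 + D) = (-50097 + 32273)/(-3016 + 38124) = -17824/35108 = -17824*1/35108 = -4456/8777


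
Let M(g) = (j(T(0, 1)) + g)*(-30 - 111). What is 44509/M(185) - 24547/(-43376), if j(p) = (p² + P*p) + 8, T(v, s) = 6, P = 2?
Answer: -23329591/31360848 ≈ -0.74391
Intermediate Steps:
j(p) = 8 + p² + 2*p (j(p) = (p² + 2*p) + 8 = 8 + p² + 2*p)
M(g) = -7896 - 141*g (M(g) = ((8 + 6² + 2*6) + g)*(-30 - 111) = ((8 + 36 + 12) + g)*(-141) = (56 + g)*(-141) = -7896 - 141*g)
44509/M(185) - 24547/(-43376) = 44509/(-7896 - 141*185) - 24547/(-43376) = 44509/(-7896 - 26085) - 24547*(-1/43376) = 44509/(-33981) + 24547/43376 = 44509*(-1/33981) + 24547/43376 = -947/723 + 24547/43376 = -23329591/31360848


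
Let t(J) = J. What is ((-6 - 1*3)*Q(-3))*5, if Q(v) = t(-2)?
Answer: 90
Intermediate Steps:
Q(v) = -2
((-6 - 1*3)*Q(-3))*5 = ((-6 - 1*3)*(-2))*5 = ((-6 - 3)*(-2))*5 = -9*(-2)*5 = 18*5 = 90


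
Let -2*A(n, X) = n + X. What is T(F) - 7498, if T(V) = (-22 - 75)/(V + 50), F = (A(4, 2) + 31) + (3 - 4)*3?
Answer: -562447/75 ≈ -7499.3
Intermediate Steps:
A(n, X) = -X/2 - n/2 (A(n, X) = -(n + X)/2 = -(X + n)/2 = -X/2 - n/2)
F = 25 (F = ((-½*2 - ½*4) + 31) + (3 - 4)*3 = ((-1 - 2) + 31) - 1*3 = (-3 + 31) - 3 = 28 - 3 = 25)
T(V) = -97/(50 + V)
T(F) - 7498 = -97/(50 + 25) - 7498 = -97/75 - 7498 = -562447/75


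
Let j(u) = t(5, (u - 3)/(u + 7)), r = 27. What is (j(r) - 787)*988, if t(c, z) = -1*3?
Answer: -780520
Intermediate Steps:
t(c, z) = -3
j(u) = -3
(j(r) - 787)*988 = (-3 - 787)*988 = -790*988 = -780520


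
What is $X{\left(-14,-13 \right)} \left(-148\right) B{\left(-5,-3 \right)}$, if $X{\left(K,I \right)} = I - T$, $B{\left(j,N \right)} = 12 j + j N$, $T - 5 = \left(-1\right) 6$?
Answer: $-79920$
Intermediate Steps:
$T = -1$ ($T = 5 - 6 = -1$)
$B{\left(j,N \right)} = 12 j + N j$
$X{\left(K,I \right)} = 1 + I$ ($X{\left(K,I \right)} = I - -1 = I + 1 = 1 + I$)
$X{\left(-14,-13 \right)} \left(-148\right) B{\left(-5,-3 \right)} = \left(1 - 13\right) \left(-148\right) \left(- 5 \left(12 - 3\right)\right) = \left(-12\right) \left(-148\right) \left(\left(-5\right) 9\right) = 1776 \left(-45\right) = -79920$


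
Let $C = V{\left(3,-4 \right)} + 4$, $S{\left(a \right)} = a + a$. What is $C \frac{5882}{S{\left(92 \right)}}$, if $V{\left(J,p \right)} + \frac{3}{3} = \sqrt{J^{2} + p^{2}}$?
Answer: $\frac{5882}{23} \approx 255.74$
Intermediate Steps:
$S{\left(a \right)} = 2 a$
$V{\left(J,p \right)} = -1 + \sqrt{J^{2} + p^{2}}$
$C = 8$ ($C = \left(-1 + \sqrt{3^{2} + \left(-4\right)^{2}}\right) + 4 = \left(-1 + \sqrt{9 + 16}\right) + 4 = \left(-1 + \sqrt{25}\right) + 4 = \left(-1 + 5\right) + 4 = 4 + 4 = 8$)
$C \frac{5882}{S{\left(92 \right)}} = 8 \frac{5882}{2 \cdot 92} = 8 \cdot \frac{5882}{184} = 8 \cdot 5882 \cdot \frac{1}{184} = 8 \cdot \frac{2941}{92} = \frac{5882}{23}$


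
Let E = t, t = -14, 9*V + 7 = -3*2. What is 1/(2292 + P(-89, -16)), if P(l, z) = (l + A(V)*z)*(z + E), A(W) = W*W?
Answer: 27/161014 ≈ 0.00016769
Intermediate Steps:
V = -13/9 (V = -7/9 + (-3*2)/9 = -7/9 + (⅑)*(-6) = -7/9 - ⅔ = -13/9 ≈ -1.4444)
A(W) = W²
E = -14
P(l, z) = (-14 + z)*(l + 169*z/81) (P(l, z) = (l + (-13/9)²*z)*(z - 14) = (l + 169*z/81)*(-14 + z) = (-14 + z)*(l + 169*z/81))
1/(2292 + P(-89, -16)) = 1/(2292 + (-14*(-89) - 2366/81*(-16) + (169/81)*(-16)² - 89*(-16))) = 1/(2292 + (1246 + 37856/81 + (169/81)*256 + 1424)) = 1/(2292 + (1246 + 37856/81 + 43264/81 + 1424)) = 1/(2292 + 99130/27) = 1/(161014/27) = 27/161014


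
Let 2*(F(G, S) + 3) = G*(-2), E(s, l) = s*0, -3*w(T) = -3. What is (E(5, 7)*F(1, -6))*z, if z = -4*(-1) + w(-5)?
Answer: 0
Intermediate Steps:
w(T) = 1 (w(T) = -1/3*(-3) = 1)
z = 5 (z = -4*(-1) + 1 = 4 + 1 = 5)
E(s, l) = 0
F(G, S) = -3 - G (F(G, S) = -3 + (G*(-2))/2 = -3 + (-2*G)/2 = -3 - G)
(E(5, 7)*F(1, -6))*z = (0*(-3 - 1*1))*5 = (0*(-3 - 1))*5 = (0*(-4))*5 = 0*5 = 0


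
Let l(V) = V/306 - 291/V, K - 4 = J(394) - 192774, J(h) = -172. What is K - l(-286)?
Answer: -8442759661/43758 ≈ -1.9294e+5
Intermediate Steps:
K = -192942 (K = 4 + (-172 - 192774) = 4 - 192946 = -192942)
l(V) = -291/V + V/306 (l(V) = V*(1/306) - 291/V = V/306 - 291/V = -291/V + V/306)
K - l(-286) = -192942 - (-291/(-286) + (1/306)*(-286)) = -192942 - (-291*(-1/286) - 143/153) = -192942 - (291/286 - 143/153) = -192942 - 1*3625/43758 = -192942 - 3625/43758 = -8442759661/43758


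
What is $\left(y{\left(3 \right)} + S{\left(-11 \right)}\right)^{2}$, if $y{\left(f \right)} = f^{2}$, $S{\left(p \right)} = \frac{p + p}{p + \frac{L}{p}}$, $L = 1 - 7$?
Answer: $\frac{1630729}{13225} \approx 123.31$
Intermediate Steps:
$L = -6$
$S{\left(p \right)} = \frac{2 p}{p - \frac{6}{p}}$ ($S{\left(p \right)} = \frac{p + p}{p - \frac{6}{p}} = \frac{2 p}{p - \frac{6}{p}}$)
$\left(y{\left(3 \right)} + S{\left(-11 \right)}\right)^{2} = \left(3^{2} + \frac{2 \left(-11\right)^{2}}{-6 + \left(-11\right)^{2}}\right)^{2} = \left(9 + 2 \cdot 121 \frac{1}{-6 + 121}\right)^{2} = \left(9 + 2 \cdot 121 \cdot \frac{1}{115}\right)^{2} = \left(9 + \frac{242}{115}\right)^{2} = \left(\frac{1277}{115}\right)^{2} = \frac{1630729}{13225}$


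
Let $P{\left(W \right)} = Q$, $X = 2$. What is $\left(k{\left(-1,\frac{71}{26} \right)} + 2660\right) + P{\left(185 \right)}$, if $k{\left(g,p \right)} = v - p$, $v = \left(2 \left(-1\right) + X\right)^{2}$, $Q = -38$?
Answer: $\frac{68101}{26} \approx 2619.3$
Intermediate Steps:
$P{\left(W \right)} = -38$
$v = 0$ ($v = \left(2 \left(-1\right) + 2\right)^{2} = \left(-2 + 2\right)^{2} = 0^{2} = 0$)
$k{\left(g,p \right)} = - p$ ($k{\left(g,p \right)} = 0 - p = - p$)
$\left(k{\left(-1,\frac{71}{26} \right)} + 2660\right) + P{\left(185 \right)} = \left(- \frac{71}{26} + 2660\right) - 38 = \frac{69089}{26} - 38 = \frac{68101}{26}$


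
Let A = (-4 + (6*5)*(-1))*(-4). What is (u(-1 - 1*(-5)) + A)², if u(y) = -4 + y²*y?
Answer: 38416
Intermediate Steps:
A = 136 (A = (-4 + 30*(-1))*(-4) = (-4 - 30)*(-4) = -34*(-4) = 136)
u(y) = -4 + y³
(u(-1 - 1*(-5)) + A)² = ((-4 + (-1 - 1*(-5))³) + 136)² = ((-4 + (-1 + 5)³) + 136)² = ((-4 + 4³) + 136)² = ((-4 + 64) + 136)² = (60 + 136)² = 196² = 38416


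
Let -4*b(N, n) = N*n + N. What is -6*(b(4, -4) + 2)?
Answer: -30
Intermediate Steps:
b(N, n) = -N/4 - N*n/4 (b(N, n) = -(N*n + N)/4 = -(N + N*n)/4 = -N/4 - N*n/4)
-6*(b(4, -4) + 2) = -6*(-¼*4*(1 - 4) + 2) = -6*(-¼*4*(-3) + 2) = -6*(3 + 2) = -6*5 = -30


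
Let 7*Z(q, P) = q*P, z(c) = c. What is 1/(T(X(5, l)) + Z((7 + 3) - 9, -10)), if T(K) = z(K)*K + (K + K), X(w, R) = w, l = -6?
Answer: 7/235 ≈ 0.029787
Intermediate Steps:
T(K) = K**2 + 2*K (T(K) = K*K + (K + K) = K**2 + 2*K)
Z(q, P) = P*q/7 (Z(q, P) = (q*P)/7 = (P*q)/7 = P*q/7)
1/(T(X(5, l)) + Z((7 + 3) - 9, -10)) = 1/(5*(2 + 5) + (1/7)*(-10)*((7 + 3) - 9)) = 1/(5*7 + (1/7)*(-10)*(10 - 9)) = 1/(35 + (1/7)*(-10)*1) = 1/(35 - 10/7) = 1/(235/7) = 7/235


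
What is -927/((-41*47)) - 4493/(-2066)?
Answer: 10573193/3981182 ≈ 2.6558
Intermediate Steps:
-927/((-41*47)) - 4493/(-2066) = -927/(-1927) - 4493*(-1/2066) = -927*(-1/1927) + 4493/2066 = 927/1927 + 4493/2066 = 10573193/3981182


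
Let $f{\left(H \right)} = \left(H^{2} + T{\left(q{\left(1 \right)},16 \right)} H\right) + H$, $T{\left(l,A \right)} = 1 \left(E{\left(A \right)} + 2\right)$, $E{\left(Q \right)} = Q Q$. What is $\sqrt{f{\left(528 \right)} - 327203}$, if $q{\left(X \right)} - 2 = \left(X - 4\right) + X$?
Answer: $\sqrt{88333} \approx 297.21$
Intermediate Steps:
$E{\left(Q \right)} = Q^{2}$
$q{\left(X \right)} = -2 + 2 X$ ($q{\left(X \right)} = 2 + \left(\left(X - 4\right) + X\right) = 2 + \left(\left(-4 + X\right) + X\right) = 2 + \left(-4 + 2 X\right) = -2 + 2 X$)
$T{\left(l,A \right)} = 2 + A^{2}$ ($T{\left(l,A \right)} = 1 \left(A^{2} + 2\right) = 1 \left(2 + A^{2}\right) = 2 + A^{2}$)
$f{\left(H \right)} = H^{2} + 259 H$ ($f{\left(H \right)} = \left(H^{2} + \left(2 + 16^{2}\right) H\right) + H = \left(H^{2} + \left(2 + 256\right) H\right) + H = \left(H^{2} + 258 H\right) + H = H^{2} + 259 H$)
$\sqrt{f{\left(528 \right)} - 327203} = \sqrt{528 \left(259 + 528\right) - 327203} = \sqrt{528 \cdot 787 - 327203} = \sqrt{415536 - 327203} = \sqrt{88333}$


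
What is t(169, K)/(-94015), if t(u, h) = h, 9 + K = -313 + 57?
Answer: 53/18803 ≈ 0.0028187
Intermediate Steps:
K = -265 (K = -9 + (-313 + 57) = -9 - 256 = -265)
t(169, K)/(-94015) = -265/(-94015) = -265*(-1/94015) = 53/18803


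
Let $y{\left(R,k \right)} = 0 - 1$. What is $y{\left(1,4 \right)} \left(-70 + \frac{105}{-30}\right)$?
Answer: $\frac{147}{2} \approx 73.5$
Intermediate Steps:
$y{\left(R,k \right)} = -1$
$y{\left(1,4 \right)} \left(-70 + \frac{105}{-30}\right) = - (-70 + \frac{105}{-30}) = - (-70 + 105 \left(- \frac{1}{30}\right)) = - (-70 - \frac{7}{2}) = \left(-1\right) \left(- \frac{147}{2}\right) = \frac{147}{2}$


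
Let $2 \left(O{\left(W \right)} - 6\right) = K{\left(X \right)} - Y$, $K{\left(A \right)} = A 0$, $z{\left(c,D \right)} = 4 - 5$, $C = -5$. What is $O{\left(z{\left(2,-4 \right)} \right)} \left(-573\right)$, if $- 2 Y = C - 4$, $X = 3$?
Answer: $- \frac{8595}{4} \approx -2148.8$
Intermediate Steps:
$z{\left(c,D \right)} = -1$ ($z{\left(c,D \right)} = 4 - 5 = -1$)
$Y = \frac{9}{2}$ ($Y = - \frac{-5 - 4}{2} = \left(- \frac{1}{2}\right) \left(-9\right) = \frac{9}{2} \approx 4.5$)
$K{\left(A \right)} = 0$
$O{\left(W \right)} = \frac{15}{4}$ ($O{\left(W \right)} = 6 + \frac{0 - \frac{9}{2}}{2} = 6 + \frac{1}{2} \left(- \frac{9}{2}\right) = 6 - \frac{9}{4} = \frac{15}{4}$)
$O{\left(z{\left(2,-4 \right)} \right)} \left(-573\right) = \frac{15}{4} \left(-573\right) = - \frac{8595}{4}$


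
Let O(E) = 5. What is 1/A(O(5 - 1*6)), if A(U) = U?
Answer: 1/5 ≈ 0.20000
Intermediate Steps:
1/A(O(5 - 1*6)) = 1/5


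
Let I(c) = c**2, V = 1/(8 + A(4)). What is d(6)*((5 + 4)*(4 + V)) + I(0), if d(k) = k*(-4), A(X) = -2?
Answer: -900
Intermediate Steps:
d(k) = -4*k
V = 1/6 (V = 1/(8 - 2) = 1/6 ≈ 0.16667)
d(6)*((5 + 4)*(4 + V)) + I(0) = (-4*6)*((5 + 4)*(4 + 1/6)) + 0**2 = -216*25/6 + 0 = -24*75/2 + 0 = -900 + 0 = -900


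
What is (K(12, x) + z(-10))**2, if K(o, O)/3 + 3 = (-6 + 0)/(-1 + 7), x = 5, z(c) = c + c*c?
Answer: 6084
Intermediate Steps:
z(c) = c + c**2
K(o, O) = -12 (K(o, O) = -9 + 3*((-6 + 0)/(-1 + 7)) = -9 + 3*(-6/6) = -9 + 3*(-6*1/6) = -9 + 3*(-1) = -9 - 3 = -12)
(K(12, x) + z(-10))**2 = (-12 - 10*(1 - 10))**2 = (-12 - 10*(-9))**2 = (-12 + 90)**2 = 78**2 = 6084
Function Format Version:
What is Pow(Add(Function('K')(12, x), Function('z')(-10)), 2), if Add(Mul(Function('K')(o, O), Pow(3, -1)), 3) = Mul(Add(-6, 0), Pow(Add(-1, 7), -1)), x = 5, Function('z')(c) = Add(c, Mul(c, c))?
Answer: 6084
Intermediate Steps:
Function('z')(c) = Add(c, Pow(c, 2))
Function('K')(o, O) = -12 (Function('K')(o, O) = Add(-9, Mul(3, Mul(Add(-6, 0), Pow(Add(-1, 7), -1)))) = Add(-9, Mul(3, Mul(-6, Pow(6, -1)))) = Add(-9, Mul(3, Mul(-6, Rational(1, 6)))) = Add(-9, Mul(3, -1)) = Add(-9, -3) = -12)
Pow(Add(Function('K')(12, x), Function('z')(-10)), 2) = Pow(Add(-12, Mul(-10, Add(1, -10))), 2) = Pow(Add(-12, Mul(-10, -9)), 2) = Pow(Add(-12, 90), 2) = Pow(78, 2) = 6084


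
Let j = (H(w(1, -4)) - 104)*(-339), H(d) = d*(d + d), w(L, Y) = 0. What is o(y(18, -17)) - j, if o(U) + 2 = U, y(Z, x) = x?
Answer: -35275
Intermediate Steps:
o(U) = -2 + U
H(d) = 2*d² (H(d) = d*(2*d) = 2*d²)
j = 35256 (j = (2*0² - 104)*(-339) = (2*0 - 104)*(-339) = (0 - 104)*(-339) = -104*(-339) = 35256)
o(y(18, -17)) - j = (-2 - 17) - 1*35256 = -19 - 35256 = -35275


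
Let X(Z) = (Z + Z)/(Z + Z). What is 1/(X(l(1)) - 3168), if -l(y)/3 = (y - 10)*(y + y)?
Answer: -1/3167 ≈ -0.00031576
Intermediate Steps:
l(y) = -6*y*(-10 + y) (l(y) = -3*(y - 10)*(y + y) = -3*(-10 + y)*2*y = -6*y*(-10 + y))
X(Z) = 1 (X(Z) = (2*Z)/((2*Z)) = (2*Z)*(1/(2*Z)) = 1)
1/(X(l(1)) - 3168) = 1/(1 - 3168) = 1/(-3167) = -1/3167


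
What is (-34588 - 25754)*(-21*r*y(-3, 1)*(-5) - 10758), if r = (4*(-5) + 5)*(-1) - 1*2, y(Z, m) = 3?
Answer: 402058746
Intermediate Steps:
r = 13 (r = (-20 + 5)*(-1) - 2 = -15*(-1) - 2 = 15 - 2 = 13)
(-34588 - 25754)*(-21*r*y(-3, 1)*(-5) - 10758) = (-34588 - 25754)*(-21*13*3*(-5) - 10758) = -60342*(-819*(-5) - 10758) = -60342*(-21*(-195) - 10758) = -60342*(4095 - 10758) = -60342*(-6663) = 402058746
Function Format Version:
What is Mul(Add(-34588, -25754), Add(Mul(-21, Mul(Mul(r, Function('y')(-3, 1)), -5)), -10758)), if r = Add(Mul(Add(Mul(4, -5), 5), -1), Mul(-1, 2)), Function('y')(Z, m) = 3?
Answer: 402058746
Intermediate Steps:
r = 13 (r = Add(Mul(Add(-20, 5), -1), -2) = Add(Mul(-15, -1), -2) = Add(15, -2) = 13)
Mul(Add(-34588, -25754), Add(Mul(-21, Mul(Mul(r, Function('y')(-3, 1)), -5)), -10758)) = Mul(Add(-34588, -25754), Add(Mul(-21, Mul(Mul(13, 3), -5)), -10758)) = Mul(-60342, Add(Mul(-21, Mul(39, -5)), -10758)) = Mul(-60342, Add(Mul(-21, -195), -10758)) = Mul(-60342, Add(4095, -10758)) = Mul(-60342, -6663) = 402058746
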